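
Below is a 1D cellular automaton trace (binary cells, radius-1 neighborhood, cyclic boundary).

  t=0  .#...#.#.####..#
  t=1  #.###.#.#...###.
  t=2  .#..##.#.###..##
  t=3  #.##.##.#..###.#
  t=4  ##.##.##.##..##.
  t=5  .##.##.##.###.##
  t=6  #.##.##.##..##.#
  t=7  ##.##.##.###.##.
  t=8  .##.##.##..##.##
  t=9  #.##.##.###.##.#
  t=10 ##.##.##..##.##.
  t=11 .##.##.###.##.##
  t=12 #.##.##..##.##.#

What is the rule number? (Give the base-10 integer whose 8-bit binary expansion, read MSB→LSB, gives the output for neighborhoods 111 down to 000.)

115

  nb ###: next=.  (t=0,i=10, bit7=0)
  nb ##.: next=#  (t=0,i=12, bit6=1)
  nb #.#: next=#  (t=0,i=0, bit5=1)
  nb #..: next=#  (t=0,i=2, bit4=1)
  nb .##: next=.  (t=0,i=9, bit3=0)
  nb .#.: next=.  (t=0,i=1, bit2=0)
  nb ..#: next=#  (t=0,i=4, bit1=1)
  nb ...: next=#  (t=0,i=3, bit0=1)
  bits 01110011 = 115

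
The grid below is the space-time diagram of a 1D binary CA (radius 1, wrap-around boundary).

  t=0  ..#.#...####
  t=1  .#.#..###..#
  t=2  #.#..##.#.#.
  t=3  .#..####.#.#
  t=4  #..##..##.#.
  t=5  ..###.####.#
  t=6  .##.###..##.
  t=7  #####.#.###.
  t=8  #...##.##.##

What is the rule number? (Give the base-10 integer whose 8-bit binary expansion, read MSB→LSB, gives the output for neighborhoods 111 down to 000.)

107

  [7] ### => .  t=0,i=9
  [6] ##. => #  t=0,i=11
  [5] #.# => #  t=0,i=3
  [4] #.. => .  t=0,i=0
  [3] .## => #  t=0,i=8
  [2] .#. => .  t=0,i=2
  [1] ..# => #  t=0,i=1
  [0] ... => #  t=0,i=6
  bits 01101011 = 107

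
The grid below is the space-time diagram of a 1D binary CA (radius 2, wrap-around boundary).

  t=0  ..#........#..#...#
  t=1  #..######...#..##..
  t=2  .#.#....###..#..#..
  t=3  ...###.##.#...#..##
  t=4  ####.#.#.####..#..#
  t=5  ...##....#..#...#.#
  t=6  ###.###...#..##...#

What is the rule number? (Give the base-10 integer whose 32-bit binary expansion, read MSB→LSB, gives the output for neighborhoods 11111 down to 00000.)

903025545

  [31] ##### => .  t=1,i=5
  [30] ####. => .  t=1,i=7
  [29] ###.# => #  t=3,i=5
  [28] ###.. => #  t=1,i=8
  [27] ##.## => .  t=3,i=6
  [26] ##.#. => #  t=3,i=9
  [25] ##..# => .  t=1,i=17
  [24] ##... => #  t=1,i=9
  [23] #.### => #  t=4,i=9
  [22] #.##. => #  t=3,i=7
  [21] #.#.# => .  t=4,i=5
  [20] #.#.. => #  t=2,i=3
  [19] #..## => .  t=1,i=2
  [18] #..#. => .  t=0,i=1
  [17] #...# => #  t=0,i=16
  [16] #.... => #  t=0,i=4
  [15] .#### => .  t=1,i=4
  [14] .###. => .  t=2,i=9
  [13] .##.# => .  t=3,i=8
  [12] .##.. => #  t=1,i=16
  [11] .#.## => .  t=4,i=8
  [10] .#.#. => .  t=2,i=2
  [9] .#..# => #  t=0,i=0
  [8] .#... => #  t=0,i=3
  [7] ..### => #  t=1,i=3
  [6] ..##. => .  t=1,i=15
  [5] ..#.# => .  t=2,i=1
  [4] ..#.. => .  t=0,i=2
  [3] ...## => #  t=2,i=7
  [2] ...#. => .  t=0,i=10
  [1] ....# => .  t=0,i=9
  [0] ..... => #  t=0,i=5
  bits 00110101110100110001001110001001 = 903025545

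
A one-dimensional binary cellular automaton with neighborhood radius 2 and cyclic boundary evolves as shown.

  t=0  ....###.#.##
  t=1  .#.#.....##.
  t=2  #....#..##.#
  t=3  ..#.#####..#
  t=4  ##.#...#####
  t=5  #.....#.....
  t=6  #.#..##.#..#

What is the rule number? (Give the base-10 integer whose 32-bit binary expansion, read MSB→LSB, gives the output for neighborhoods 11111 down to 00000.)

1380780636

  #####|.  b31=0 t=3,i=6
  ####.|#  b30=1 t=3,i=7
  ###.#|.  b29=0 t=0,i=6
  ###..|#  b28=1 t=3,i=8
  ##.##|.  b27=0 t=2,i=10
  ##.#.|.  b26=0 t=0,i=7
  ##..#|#  b25=1 t=1,i=11
  ##...|.  b24=0 t=0,i=0
  #.###|.  b23=0 t=3,i=4
  #.##.|#  b22=1 t=0,i=10
  #.#.#|.  b21=0 t=0,i=8
  #.#..|.  b20=0 t=1,i=3
  #..##|#  b19=1 t=2,i=7
  #..#.|#  b18=1 t=1,i=0
  #...#|.  b17=0 t=4,i=5
  #....|#  b16=1 t=0,i=1
  .####|.  b15=0 t=3,i=5
  .###.|.  b14=0 t=0,i=5
  .##.#|.  b13=0 t=2,i=9
  .##..|.  b12=0 t=0,i=11
  .#.##|#  b11=1 t=0,i=9
  .#.#.|.  b10=0 t=1,i=2
  .#..#|#  b9=1 t=2,i=6
  .#...|.  b8=0 t=1,i=4
  ..###|.  b7=0 t=0,i=4
  ..##.|#  b6=1 t=1,i=9
  ..#.#|.  b5=0 t=1,i=1
  ..#..|#  b4=1 t=2,i=5
  ...##|#  b3=1 t=0,i=3
  ...#.|#  b2=1 t=2,i=4
  ....#|.  b1=0 t=0,i=2
  .....|.  b0=0 t=1,i=6
  bits 01010010010011010000101001011100 = 1380780636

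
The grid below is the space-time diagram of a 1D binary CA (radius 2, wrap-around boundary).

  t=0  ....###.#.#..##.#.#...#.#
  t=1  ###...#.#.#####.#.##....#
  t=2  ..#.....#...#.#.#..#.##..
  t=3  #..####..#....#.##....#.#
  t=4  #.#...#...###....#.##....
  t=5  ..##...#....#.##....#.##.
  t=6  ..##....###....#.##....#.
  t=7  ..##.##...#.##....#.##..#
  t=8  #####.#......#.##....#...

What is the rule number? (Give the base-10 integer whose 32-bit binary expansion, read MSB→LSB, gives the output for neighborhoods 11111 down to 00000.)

  [31] ##### => #  t=1,i=12
  [30] ####. => .  t=1,i=1
  [29] ###.# => #  t=0,i=6
  [28] ###.. => #  t=1,i=2
  [27] ##.## => #  t=7,i=4
  [26] ##.#. => .  t=0,i=7
  [25] ##..# => .  t=3,i=1
  [24] ##... => .  t=1,i=3
  [23] #.### => .  t=1,i=10
  [22] #.##. => .  t=1,i=18
  [21] #.#.# => #  t=0,i=8
  [20] #.#.. => #  t=0,i=10
  [19] #..## => #  t=0,i=12
  [18] #..#. => .  t=2,i=18
  [17] #...# => .  t=0,i=20
  [16] #.... => #  t=0,i=1
  [15] .#### => .  t=1,i=0
  [14] .###. => .  t=0,i=5
  [13] .##.# => #  t=0,i=14
  [12] .##.. => #  t=1,i=19
  [11] .#.## => .  t=1,i=9
  [10] .#.#. => .  t=0,i=9
  [9] .#..# => #  t=0,i=11
  [8] .#... => #  t=0,i=0
  [7] ..### => .  t=0,i=4
  [6] ..##. => #  t=0,i=13
  [5] ..#.# => .  t=0,i=22
  [4] ..#.. => .  t=2,i=2
  [3] ...## => .  t=0,i=3
  [2] ...#. => .  t=0,i=21
  [1] ....# => #  t=0,i=2
  [0] ..... => #  t=2,i=5
  bits 10111000001110010011001101000011 = 3090756419

3090756419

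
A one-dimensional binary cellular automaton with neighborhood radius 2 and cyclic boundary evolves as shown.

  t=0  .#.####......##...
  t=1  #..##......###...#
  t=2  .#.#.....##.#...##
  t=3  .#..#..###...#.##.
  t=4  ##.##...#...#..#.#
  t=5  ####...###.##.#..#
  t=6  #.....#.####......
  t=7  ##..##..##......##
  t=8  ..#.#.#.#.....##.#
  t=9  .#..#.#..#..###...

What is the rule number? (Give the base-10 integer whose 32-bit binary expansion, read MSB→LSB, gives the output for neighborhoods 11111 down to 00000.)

  #####|.  b31=0 t=5,i=1
  ####.|.  b30=0 t=0,i=5
  ###.#|#  b29=1 t=4,i=1
  ###..|.  b28=0 t=0,i=6
  ##.##|#  b27=1 t=4,i=2
  ##.#.|.  b26=0 t=2,i=0
  ##..#|#  b25=1 t=1,i=1
  ##...|.  b24=0 t=0,i=7
  #.###|#  b23=1 t=0,i=3
  #.##.|#  b22=1 t=3,i=15
  #.#.#|#  b21=1 t=2,i=1
  #.#..|.  b20=0 t=2,i=3
  #..##|.  b19=0 t=1,i=2
  #..#.|#  b18=1 t=3,i=0
  #...#|.  b17=0 t=1,i=15
  #....|.  b16=0 t=0,i=8
  .####|#  b15=1 t=0,i=4
  .###.|#  b14=1 t=1,i=12
  .##.#|.  b13=0 t=2,i=10
  .##..|.  b12=0 t=0,i=14
  .#.##|.  b11=0 t=0,i=2
  .#.#.|.  b10=0 t=2,i=2
  .#..#|.  b9=0 t=3,i=2
  .#...|#  b8=1 t=2,i=4
  ..###|.  b7=0 t=1,i=11
  ..##.|#  b6=1 t=0,i=13
  ..#.#|.  b5=0 t=0,i=1
  ..#..|#  b4=1 t=3,i=1
  ...##|#  b3=1 t=0,i=12
  ...#.|#  b2=1 t=0,i=0
  ....#|#  b1=1 t=0,i=11
  .....|.  b0=0 t=0,i=9
  bits 00101010111001001100000101011110 = 719634782

719634782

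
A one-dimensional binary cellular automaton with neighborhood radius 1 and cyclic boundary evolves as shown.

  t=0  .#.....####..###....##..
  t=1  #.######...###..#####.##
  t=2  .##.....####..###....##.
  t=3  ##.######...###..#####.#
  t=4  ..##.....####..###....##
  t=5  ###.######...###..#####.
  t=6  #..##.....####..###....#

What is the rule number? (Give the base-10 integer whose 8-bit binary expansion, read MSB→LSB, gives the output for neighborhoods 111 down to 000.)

  [7] ### => .  t=0,i=8
  [6] ##. => .  t=0,i=10
  [5] #.# => #  t=1,i=1
  [4] #.. => #  t=0,i=2
  [3] .## => #  t=0,i=7
  [2] .#. => .  t=0,i=1
  [1] ..# => #  t=0,i=0
  [0] ... => #  t=0,i=3
  bits 00111011 = 59

59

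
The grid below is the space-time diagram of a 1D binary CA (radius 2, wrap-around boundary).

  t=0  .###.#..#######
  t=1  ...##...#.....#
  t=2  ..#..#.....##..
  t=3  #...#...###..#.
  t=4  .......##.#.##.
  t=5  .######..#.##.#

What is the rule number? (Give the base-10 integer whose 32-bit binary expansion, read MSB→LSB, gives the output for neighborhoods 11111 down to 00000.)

893651115

  #####|.  b31=0 t=0,i=10
  ####.|.  b30=0 t=0,i=13
  ###.#|#  b29=1 t=0,i=3
  ###..|#  b28=1 t=3,i=10
  ##.##|.  b27=0 t=0,i=0
  ##.#.|#  b26=1 t=0,i=4
  ##..#|.  b25=0 t=3,i=11
  ##...|#  b24=1 t=1,i=5
  #.###|.  b23=0 t=0,i=1
  #.##.|#  b22=1 t=4,i=12
  #.#.#|.  b21=0 t=4,i=10
  #.#..|.  b20=0 t=0,i=5
  #..##|.  b19=0 t=0,i=7
  #..#.|#  b18=1 t=2,i=4
  #...#|.  b17=0 t=1,i=1
  #....|.  b16=0 t=1,i=10
  .####|.  b15=0 t=0,i=9
  .###.|.  b14=0 t=0,i=2
  .##.#|.  b13=0 t=4,i=8
  .##..|.  b12=0 t=1,i=4
  .#.##|#  b11=1 t=4,i=11
  .#.#.|.  b10=0 t=3,i=14
  .#..#|.  b9=0 t=0,i=6
  .#...|.  b8=0 t=1,i=0
  ..###|#  b7=1 t=0,i=8
  ..##.|.  b6=0 t=1,i=3
  ..#.#|#  b5=1 t=3,i=13
  ..#..|.  b4=0 t=1,i=8
  ...##|#  b3=1 t=1,i=2
  ...#.|.  b2=0 t=1,i=7
  ....#|#  b1=1 t=1,i=12
  .....|#  b0=1 t=1,i=11
  bits 00110101010001000000100010101011 = 893651115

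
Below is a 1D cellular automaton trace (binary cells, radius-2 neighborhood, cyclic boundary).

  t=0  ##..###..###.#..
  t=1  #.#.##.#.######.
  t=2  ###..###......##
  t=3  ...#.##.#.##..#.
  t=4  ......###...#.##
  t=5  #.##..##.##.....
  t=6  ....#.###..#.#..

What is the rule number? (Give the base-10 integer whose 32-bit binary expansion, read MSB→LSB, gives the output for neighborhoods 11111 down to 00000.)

  ##### -> .   bit 31 = 0  t=1,i=11
  ####. -> .   bit 30 = 0  t=1,i=13
  ###.# -> #   bit 29 = 1  t=0,i=11
  ###.. -> .   bit 28 = 0  t=0,i=6
  ##.## -> #   bit 27 = 1  t=5,i=8
  ##.#. -> #   bit 26 = 1  t=0,i=12
  ##..# -> #   bit 25 = 1  t=0,i=2
  ##... -> #   bit 24 = 1  t=2,i=8
  #.### -> .   bit 23 = 0  t=1,i=9
  #.##. -> .   bit 22 = 0  t=1,i=4
  #.#.# -> #   bit 21 = 1  t=1,i=0
  #.#.. -> #   bit 20 = 1  t=0,i=13
  #..## -> .   bit 19 = 0  t=0,i=3
  #..#. -> .   bit 18 = 0  t=3,i=13
  #...# -> #   bit 17 = 1  t=4,i=10
  #.... -> .   bit 16 = 0  t=2,i=9
  .#### -> .   bit 15 = 0  t=1,i=10
  .###. -> #   bit 14 = 1  t=0,i=5
  .##.# -> #   bit 13 = 1  t=1,i=5
  .##.. -> .   bit 12 = 0  t=0,i=1
  .#.## -> .   bit 11 = 0  t=1,i=3
  .#.#. -> #   bit 10 = 1  t=1,i=1
  .#..# -> #   bit 9 = 1  t=0,i=14
  .#... -> #   bit 8 = 1  t=3,i=15
  ..### -> #   bit 7 = 1  t=0,i=4
  ..##. -> #   bit 6 = 1  t=0,i=0
  ..#.# -> .   bit 5 = 0  t=3,i=3
  ..#.. -> #   bit 4 = 1  t=3,i=14
  ...## -> .   bit 3 = 0  t=2,i=13
  ...#. -> .   bit 2 = 0  t=3,i=2
  ....# -> .   bit 1 = 0  t=2,i=12
  ..... -> #   bit 0 = 1  t=2,i=10
  bits 00101111001100100110011111010001 = 791832529

791832529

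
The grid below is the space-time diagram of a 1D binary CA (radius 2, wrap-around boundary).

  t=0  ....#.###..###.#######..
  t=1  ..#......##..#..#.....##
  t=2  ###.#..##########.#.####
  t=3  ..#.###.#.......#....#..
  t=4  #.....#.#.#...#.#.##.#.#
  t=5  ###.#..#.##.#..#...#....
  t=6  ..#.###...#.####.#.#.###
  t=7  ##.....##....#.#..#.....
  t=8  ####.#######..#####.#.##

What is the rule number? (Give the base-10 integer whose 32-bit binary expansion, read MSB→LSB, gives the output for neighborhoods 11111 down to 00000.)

589280858

  [31] ##### => .  t=0,i=17
  [30] ####. => .  t=0,i=20
  [29] ###.# => #  t=0,i=13
  [28] ###.. => .  t=0,i=8
  [27] ##.## => .  t=0,i=14
  [26] ##.#. => .  t=2,i=3
  [25] ##..# => #  t=0,i=9
  [24] ##... => #  t=0,i=22
  [23] #.### => .  t=0,i=6
  [22] #.##. => .  t=4,i=18
  [21] #.#.# => .  t=2,i=18
  [20] #.#.. => #  t=2,i=4
  [19] #..## => #  t=0,i=10
  [18] #..#. => #  t=1,i=1
  [17] #...# => #  t=4,i=12
  [16] #.... => #  t=0,i=23
  [15] .#### => #  t=0,i=16
  [14] .###. => .  t=0,i=7
  [13] .##.# => #  t=4,i=19
  [12] .##.. => #  t=1,i=10
  [11] .#.## => .  t=0,i=5
  [10] .#.#. => #  t=4,i=7
  [9] .#..# => #  t=1,i=14
  [8] .#... => .  t=1,i=3
  [7] ..### => .  t=0,i=11
  [6] ..##. => #  t=1,i=9
  [5] ..#.# => .  t=0,i=4
  [4] ..#.. => #  t=1,i=2
  [3] ...## => #  t=1,i=8
  [2] ...#. => .  t=0,i=3
  [1] ....# => #  t=0,i=2
  [0] ..... => .  t=0,i=0
  bits 00100011000111111011011001011010 = 589280858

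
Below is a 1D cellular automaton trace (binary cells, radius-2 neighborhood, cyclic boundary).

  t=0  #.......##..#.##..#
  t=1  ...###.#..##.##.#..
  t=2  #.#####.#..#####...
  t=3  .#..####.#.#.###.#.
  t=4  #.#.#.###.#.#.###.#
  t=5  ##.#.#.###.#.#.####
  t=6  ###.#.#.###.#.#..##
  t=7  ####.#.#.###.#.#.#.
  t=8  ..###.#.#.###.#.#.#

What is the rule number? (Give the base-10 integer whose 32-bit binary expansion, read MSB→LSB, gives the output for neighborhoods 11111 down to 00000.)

4266028681

  nb #####: next=#  (t=2,i=4, bit31=1)
  nb ####.: next=#  (t=2,i=5, bit30=1)
  nb ###.#: next=#  (t=1,i=5, bit29=1)
  nb ###..: next=#  (t=2,i=15, bit28=1)
  nb ##.##: next=#  (t=1,i=12, bit27=1)
  nb ##.#.: next=#  (t=1,i=6, bit26=1)
  nb ##..#: next=#  (t=0,i=10, bit25=1)
  nb ##...: next=.  (t=0,i=1, bit24=0)
  nb #.###: next=.  (t=2,i=2, bit23=0)
  nb #.##.: next=#  (t=0,i=14, bit22=1)
  nb #.#.#: next=.  (t=3,i=9, bit21=0)
  nb #.#..: next=.  (t=1,i=7, bit20=0)
  nb #..##: next=.  (t=0,i=17, bit19=0)
  nb #..#.: next=#  (t=0,i=11, bit18=1)
  nb #...#: next=#  (t=2,i=17, bit17=1)
  nb #....: next=.  (t=0,i=2, bit16=0)
  nb .####: next=.  (t=2,i=3, bit15=0)
  nb .###.: next=#  (t=1,i=4, bit14=1)
  nb .##.#: next=#  (t=1,i=11, bit13=1)
  nb .##..: next=.  (t=0,i=0, bit12=0)
  nb .#.##: next=#  (t=0,i=13, bit11=1)
  nb .#.#.: next=#  (t=3,i=10, bit10=1)
  nb .#..#: next=#  (t=1,i=8, bit9=1)
  nb .#...: next=.  (t=1,i=17, bit8=0)
  nb ..###: next=#  (t=1,i=3, bit7=1)
  nb ..##.: next=.  (t=0,i=8, bit6=0)
  nb ..#.#: next=.  (t=0,i=12, bit5=0)
  nb ..#..: next=.  (t=3,i=1, bit4=0)
  nb ...##: next=#  (t=0,i=7, bit3=1)
  nb ...#.: next=.  (t=2,i=18, bit2=0)
  nb ....#: next=.  (t=0,i=6, bit1=0)
  nb .....: next=#  (t=0,i=3, bit0=1)
  bits 11111110010001100110111010001001 = 4266028681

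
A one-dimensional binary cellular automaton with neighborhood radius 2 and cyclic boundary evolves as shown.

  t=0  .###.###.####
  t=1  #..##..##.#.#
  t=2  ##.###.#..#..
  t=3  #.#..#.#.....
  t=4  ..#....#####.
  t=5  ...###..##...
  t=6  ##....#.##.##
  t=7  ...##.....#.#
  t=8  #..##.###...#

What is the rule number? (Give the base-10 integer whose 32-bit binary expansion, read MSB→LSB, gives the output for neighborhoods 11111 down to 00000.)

  #####|#  b31=1 t=4,i=9
  ####.|.  b30=0 t=0,i=11
  ###.#|#  b29=1 t=0,i=3
  ###..|.  b28=0 t=4,i=11
  ##.##|#  b27=1 t=0,i=0
  ##.#.|.  b26=0 t=1,i=9
  ##..#|#  b25=1 t=1,i=1
  ##...|.  b24=0 t=4,i=12
  #.###|.  b23=0 t=0,i=1
  #.##.|.  b22=0 t=1,i=12
  #.#.#|#  b21=1 t=1,i=10
  #.#..|#  b20=1 t=2,i=7
  #..##|.  b19=0 t=1,i=2
  #..#.|.  b18=0 t=2,i=9
  #...#|.  b17=0 t=4,i=0
  #....|#  b16=1 t=3,i=9
  .####|#  b15=1 t=0,i=10
  .###.|.  b14=0 t=0,i=2
  .##.#|.  b13=0 t=1,i=8
  .##..|#  b12=1 t=1,i=0
  .#.##|.  b11=0 t=1,i=11
  .#.#.|.  b10=0 t=3,i=1
  .#..#|.  b9=0 t=2,i=8
  .#...|#  b8=1 t=3,i=8
  ..###|.  b7=0 t=4,i=7
  ..##.|#  b6=1 t=1,i=3
  ..#.#|.  b5=0 t=3,i=0
  ..#..|.  b4=0 t=2,i=10
  ...##|.  b3=0 t=4,i=6
  ...#.|.  b2=0 t=3,i=12
  ....#|#  b1=1 t=3,i=11
  .....|#  b0=1 t=3,i=10
  bits 10101010001100011001000101000011 = 2855375171

2855375171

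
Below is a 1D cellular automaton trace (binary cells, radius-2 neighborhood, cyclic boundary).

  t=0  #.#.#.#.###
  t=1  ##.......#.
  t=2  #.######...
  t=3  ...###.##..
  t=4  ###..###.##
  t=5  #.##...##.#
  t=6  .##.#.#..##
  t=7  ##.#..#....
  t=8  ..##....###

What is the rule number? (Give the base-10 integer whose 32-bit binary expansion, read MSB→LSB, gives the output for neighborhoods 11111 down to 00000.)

3209789451

  [31] ##### => #  t=2,i=4
  [30] ####. => .  t=0,i=10
  [29] ###.# => #  t=0,i=0
  [28] ###.. => #  t=2,i=7
  [27] ##.## => #  t=3,i=6
  [26] ##.#. => #  t=0,i=1
  [25] ##..# => #  t=4,i=3
  [24] ##... => #  t=1,i=2
  [23] #.### => .  t=0,i=8
  [22] #.##. => #  t=1,i=0
  [21] #.#.# => .  t=0,i=2
  [20] #.#.. => #  t=6,i=6
  [19] #..## => .  t=4,i=4
  [18] #..#. => .  t=7,i=5
  [17] #...# => .  t=2,i=9
  [16] #.... => #  t=1,i=3
  [15] .#### => #  t=0,i=9
  [14] .###. => .  t=3,i=4
  [13] .##.# => .  t=5,i=0
  [12] .##.. => .  t=1,i=1
  [11] .#.## => .  t=0,i=7
  [10] .#.#. => .  t=0,i=3
  [9] .#..# => .  t=6,i=7
  [8] .#... => .  t=7,i=7
  [7] ..### => .  t=3,i=3
  [6] ..##. => .  t=5,i=7
  [5] ..#.# => .  t=1,i=9
  [4] ..#.. => .  t=7,i=6
  [3] ...## => #  t=3,i=2
  [2] ...#. => .  t=1,i=8
  [1] ....# => #  t=1,i=7
  [0] ..... => #  t=1,i=4
  bits 10111111010100011000000000001011 = 3209789451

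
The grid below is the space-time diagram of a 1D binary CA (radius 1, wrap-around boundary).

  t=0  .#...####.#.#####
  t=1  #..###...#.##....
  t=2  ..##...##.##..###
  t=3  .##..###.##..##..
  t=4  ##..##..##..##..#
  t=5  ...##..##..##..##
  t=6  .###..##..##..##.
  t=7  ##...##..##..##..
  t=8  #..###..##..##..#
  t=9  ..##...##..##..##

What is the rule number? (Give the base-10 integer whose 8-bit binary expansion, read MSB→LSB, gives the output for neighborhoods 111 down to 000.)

43

  nb ###: next=.  (t=0,i=6, bit7=0)
  nb ##.: next=.  (t=0,i=8, bit6=0)
  nb #.#: next=#  (t=0,i=0, bit5=1)
  nb #..: next=.  (t=0,i=2, bit4=0)
  nb .##: next=#  (t=0,i=5, bit3=1)
  nb .#.: next=.  (t=0,i=1, bit2=0)
  nb ..#: next=#  (t=0,i=4, bit1=1)
  nb ...: next=#  (t=0,i=3, bit0=1)
  bits 00101011 = 43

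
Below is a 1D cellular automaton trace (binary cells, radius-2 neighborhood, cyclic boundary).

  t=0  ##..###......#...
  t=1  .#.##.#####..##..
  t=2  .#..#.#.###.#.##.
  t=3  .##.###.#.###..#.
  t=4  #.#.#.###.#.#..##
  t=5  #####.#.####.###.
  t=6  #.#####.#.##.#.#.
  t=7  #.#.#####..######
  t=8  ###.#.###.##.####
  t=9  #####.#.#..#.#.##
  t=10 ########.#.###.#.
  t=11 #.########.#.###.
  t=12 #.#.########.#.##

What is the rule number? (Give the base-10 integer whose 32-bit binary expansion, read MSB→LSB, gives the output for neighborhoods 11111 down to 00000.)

4121507761

  nb #####: next=#  (t=1,i=8, bit31=1)
  nb ####.: next=#  (t=1,i=9, bit30=1)
  nb ###.#: next=#  (t=2,i=10, bit29=1)
  nb ###..: next=#  (t=0,i=6, bit28=1)
  nb ##.##: next=.  (t=1,i=5, bit27=0)
  nb ##.#.: next=#  (t=2,i=11, bit26=1)
  nb ##..#: next=.  (t=0,i=2, bit25=0)
  nb ##...: next=#  (t=0,i=7, bit24=1)
  nb #.###: next=#  (t=1,i=6, bit23=1)
  nb #.##.: next=.  (t=1,i=3, bit22=0)
  nb #.#.#: next=#  (t=2,i=6, bit21=1)
  nb #.#..: next=.  (t=4,i=12, bit20=0)
  nb #..##: next=#  (t=0,i=3, bit19=1)
  nb #..#.: next=.  (t=2,i=0, bit18=0)
  nb #...#: next=.  (t=0,i=15, bit17=0)
  nb #....: next=#  (t=0,i=8, bit16=1)
  nb .####: next=.  (t=1,i=7, bit15=0)
  nb .###.: next=.  (t=0,i=5, bit14=0)
  nb .##.#: next=#  (t=1,i=4, bit13=1)
  nb .##..: next=#  (t=0,i=1, bit12=1)
  nb .#.##: next=.  (t=1,i=2, bit11=0)
  nb .#.#.: next=#  (t=2,i=5, bit10=1)
  nb .#..#: next=#  (t=2,i=2, bit9=1)
  nb .#...: next=#  (t=0,i=14, bit8=1)
  nb ..###: next=#  (t=0,i=4, bit7=1)
  nb ..##.: next=.  (t=0,i=0, bit6=0)
  nb ..#.#: next=#  (t=1,i=1, bit5=1)
  nb ..#..: next=#  (t=0,i=13, bit4=1)
  nb ...##: next=.  (t=0,i=16, bit3=0)
  nb ...#.: next=.  (t=0,i=12, bit2=0)
  nb ....#: next=.  (t=0,i=11, bit1=0)
  nb .....: next=#  (t=0,i=9, bit0=1)
  bits 11110101101010010011011110110001 = 4121507761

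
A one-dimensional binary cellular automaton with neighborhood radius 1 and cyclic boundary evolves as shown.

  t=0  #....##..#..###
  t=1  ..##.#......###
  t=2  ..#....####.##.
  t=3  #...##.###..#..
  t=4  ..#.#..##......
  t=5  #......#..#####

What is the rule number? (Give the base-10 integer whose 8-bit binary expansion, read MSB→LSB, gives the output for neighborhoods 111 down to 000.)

  nb ###: next=#  (t=0,i=13, bit7=1)
  nb ##.: next=.  (t=0,i=0, bit6=0)
  nb #.#: next=.  (t=1,i=4, bit5=0)
  nb #..: next=.  (t=0,i=1, bit4=0)
  nb .##: next=#  (t=0,i=5, bit3=1)
  nb .#.: next=.  (t=0,i=9, bit2=0)
  nb ..#: next=.  (t=0,i=4, bit1=0)
  nb ...: next=#  (t=0,i=2, bit0=1)
  bits 10001001 = 137

137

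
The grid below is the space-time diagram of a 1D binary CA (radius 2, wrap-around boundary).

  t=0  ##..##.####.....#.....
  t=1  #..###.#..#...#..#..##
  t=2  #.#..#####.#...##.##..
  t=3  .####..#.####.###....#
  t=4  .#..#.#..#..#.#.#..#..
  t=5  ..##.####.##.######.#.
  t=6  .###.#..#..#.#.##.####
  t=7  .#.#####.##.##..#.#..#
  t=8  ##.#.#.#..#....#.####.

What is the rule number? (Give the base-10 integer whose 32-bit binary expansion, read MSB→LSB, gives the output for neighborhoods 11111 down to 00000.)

  [31] ##### => #  t=2,i=7
  [30] ####. => .  t=0,i=9
  [29] ###.# => #  t=1,i=5
  [28] ###.. => #  t=0,i=10
  [27] ##.## => .  t=0,i=6
  [26] ##.#. => #  t=1,i=6
  [25] ##..# => .  t=0,i=2
  [24] ##... => .  t=0,i=11
  [23] #.### => #  t=0,i=7
  [22] #.##. => .  t=2,i=18
  [21] #.#.# => #  t=4,i=14
  [20] #.#.. => #  t=1,i=7
  [19] #..## => #  t=0,i=3
  [18] #..#. => #  t=1,i=9
  [17] #...# => .  t=1,i=12
  [16] #.... => .  t=0,i=12
  [15] .#### => .  t=0,i=8
  [14] .###. => .  t=1,i=4
  [13] .##.# => #  t=0,i=5
  [12] .##.. => .  t=0,i=1
  [11] .#.## => .  t=3,i=0
  [10] .#.#. => #  t=2,i=1
  [9] .#..# => #  t=1,i=8
  [8] .#... => #  t=0,i=17
  [7] ..### => .  t=1,i=3
  [6] ..##. => #  t=0,i=0
  [5] ..#.# => .  t=2,i=0
  [4] ..#.. => .  t=0,i=16
  [3] ...## => #  t=0,i=21
  [2] ...#. => .  t=0,i=15
  [1] ....# => #  t=0,i=14
  [0] ..... => .  t=0,i=13
  bits 10110100101111000010011101001010 = 3032229706

3032229706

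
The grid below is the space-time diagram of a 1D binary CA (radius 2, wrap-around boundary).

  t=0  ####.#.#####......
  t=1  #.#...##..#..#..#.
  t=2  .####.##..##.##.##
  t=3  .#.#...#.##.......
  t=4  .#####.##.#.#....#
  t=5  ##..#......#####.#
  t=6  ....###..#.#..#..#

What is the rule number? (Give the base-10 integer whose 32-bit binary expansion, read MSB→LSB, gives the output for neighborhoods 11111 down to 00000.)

  [31] ##### => .  t=0,i=9
  [30] ####. => #  t=0,i=2
  [29] ###.# => .  t=0,i=3
  [28] ###.. => .  t=0,i=11
  [27] ##.## => .  t=2,i=0
  [26] ##.#. => .  t=0,i=4
  [25] ##..# => .  t=1,i=8
  [24] ##... => .  t=0,i=12
  [23] #.### => #  t=0,i=7
  [22] #.##. => .  t=2,i=6
  [21] #.#.# => .  t=0,i=5
  [20] #.#.. => #  t=1,i=2
  [19] #..## => #  t=2,i=9
  [18] #..#. => .  t=1,i=9
  [17] #...# => #  t=1,i=4
  [16] #.... => #  t=0,i=13
  [15] .#### => .  t=0,i=1
  [14] .###. => .  t=5,i=0
  [13] .##.# => .  t=2,i=11
  [12] .##.. => #  t=1,i=7
  [11] .#.## => #  t=0,i=6
  [10] .#.#. => #  t=1,i=1
  [9] .#..# => #  t=1,i=11
  [8] .#... => #  t=1,i=3
  [7] ..### => #  t=0,i=0
  [6] ..##. => #  t=1,i=6
  [5] ..#.# => #  t=1,i=16
  [4] ..#.. => #  t=1,i=10
  [3] ...## => .  t=0,i=17
  [2] ...#. => .  t=3,i=0
  [1] ....# => #  t=0,i=16
  [0] ..... => .  t=0,i=14
  bits 01000000100110110001111111110010 = 1083908082

1083908082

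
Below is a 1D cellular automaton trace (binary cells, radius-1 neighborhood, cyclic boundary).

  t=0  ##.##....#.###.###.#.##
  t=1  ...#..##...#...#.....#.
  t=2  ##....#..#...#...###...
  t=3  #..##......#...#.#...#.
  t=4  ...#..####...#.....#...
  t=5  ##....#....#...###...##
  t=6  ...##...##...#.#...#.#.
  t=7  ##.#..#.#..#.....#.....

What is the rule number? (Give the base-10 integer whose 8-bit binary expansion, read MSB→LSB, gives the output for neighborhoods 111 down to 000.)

  nb ###: next=.  (t=0,i=0, bit7=0)
  nb ##.: next=.  (t=0,i=1, bit6=0)
  nb #.#: next=.  (t=0,i=2, bit5=0)
  nb #..: next=.  (t=0,i=5, bit4=0)
  nb .##: next=#  (t=0,i=3, bit3=1)
  nb .#.: next=.  (t=0,i=9, bit2=0)
  nb ..#: next=.  (t=0,i=8, bit1=0)
  nb ...: next=#  (t=0,i=6, bit0=1)
  bits 00001001 = 9

9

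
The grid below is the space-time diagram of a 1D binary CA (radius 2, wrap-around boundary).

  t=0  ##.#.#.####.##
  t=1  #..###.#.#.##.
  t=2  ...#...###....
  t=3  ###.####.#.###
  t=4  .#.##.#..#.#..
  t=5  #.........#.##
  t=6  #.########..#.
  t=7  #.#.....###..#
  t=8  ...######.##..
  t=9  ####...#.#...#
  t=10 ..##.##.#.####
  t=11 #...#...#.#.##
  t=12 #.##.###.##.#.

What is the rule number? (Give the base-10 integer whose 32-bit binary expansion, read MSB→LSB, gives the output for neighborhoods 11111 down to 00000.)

  [31] ##### => .  t=3,i=0
  [30] ####. => #  t=0,i=0
  [29] ###.# => .  t=0,i=1
  [28] ###.. => #  t=2,i=9
  [27] ##.## => #  t=0,i=11
  [26] ##.#. => .  t=0,i=2
  [25] ##..# => #  t=6,i=10
  [24] ##... => .  t=2,i=10
  [23] #.### => #  t=0,i=7
  [22] #.##. => .  t=1,i=11
  [21] #.#.# => #  t=0,i=3
  [20] #.#.. => .  t=1,i=0
  [19] #..## => .  t=1,i=2
  [18] #..#. => .  t=4,i=8
  [17] #...# => #  t=2,i=5
  [16] #.... => #  t=2,i=11
  [15] .#### => .  t=0,i=8
  [14] .###. => .  t=1,i=4
  [13] .##.# => .  t=1,i=12
  [12] .##.. => .  t=8,i=11
  [11] .#.## => .  t=0,i=6
  [10] .#.#. => #  t=0,i=4
  [9] .#..# => .  t=1,i=1
  [8] .#... => #  t=2,i=4
  [7] ..### => #  t=1,i=3
  [6] ..##. => .  t=7,i=13
  [5] ..#.# => .  t=4,i=1
  [4] ..#.. => .  t=2,i=3
  [3] ...## => #  t=2,i=6
  [2] ...#. => #  t=2,i=2
  [1] ....# => #  t=2,i=1
  [0] ..... => #  t=2,i=0
  bits 01011010101000110000010110001111 = 1520633231

1520633231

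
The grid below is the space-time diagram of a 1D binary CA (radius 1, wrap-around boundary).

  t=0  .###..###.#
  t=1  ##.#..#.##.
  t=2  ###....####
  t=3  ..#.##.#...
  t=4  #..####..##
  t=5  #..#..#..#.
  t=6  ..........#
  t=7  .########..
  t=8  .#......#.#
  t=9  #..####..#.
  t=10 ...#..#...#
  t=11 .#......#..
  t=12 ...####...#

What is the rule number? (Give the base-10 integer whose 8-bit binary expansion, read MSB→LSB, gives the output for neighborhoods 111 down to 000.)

  ###|.  b7=0 t=0,i=2
  ##.|#  b6=1 t=0,i=3
  #.#|#  b5=1 t=0,i=0
  #..|.  b4=0 t=0,i=4
  .##|#  b3=1 t=0,i=1
  .#.|.  b2=0 t=0,i=10
  ..#|.  b1=0 t=0,i=5
  ...|#  b0=1 t=2,i=4
  bits 01101001 = 105

105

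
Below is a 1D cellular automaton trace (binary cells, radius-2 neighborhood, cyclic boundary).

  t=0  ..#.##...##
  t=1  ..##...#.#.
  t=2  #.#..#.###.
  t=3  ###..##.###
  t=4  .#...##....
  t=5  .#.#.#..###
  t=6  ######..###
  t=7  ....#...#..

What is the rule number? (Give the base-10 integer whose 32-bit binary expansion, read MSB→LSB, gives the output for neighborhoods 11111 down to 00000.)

1681091827

  nb #####: next=.  (t=3,i=0, bit31=0)
  nb ####.: next=#  (t=3,i=1, bit30=1)
  nb ###.#: next=#  (t=2,i=9, bit29=1)
  nb ###..: next=.  (t=3,i=2, bit28=0)
  nb ##.##: next=.  (t=3,i=7, bit27=0)
  nb ##.#.: next=#  (t=2,i=10, bit26=1)
  nb ##..#: next=.  (t=0,i=0, bit25=0)
  nb ##...: next=.  (t=0,i=6, bit24=0)
  nb #.###: next=.  (t=2,i=7, bit23=0)
  nb #.##.: next=.  (t=0,i=4, bit22=0)
  nb #.#.#: next=#  (t=2,i=0, bit21=1)
  nb #.#..: next=#  (t=1,i=9, bit20=1)
  nb #..##: next=.  (t=3,i=4, bit19=0)
  nb #..#.: next=.  (t=0,i=1, bit18=0)
  nb #...#: next=#  (t=0,i=7, bit17=1)
  nb #....: next=#  (t=4,i=8, bit16=1)
  nb .####: next=.  (t=3,i=9, bit15=0)
  nb .###.: next=#  (t=2,i=8, bit14=1)
  nb .##.#: next=#  (t=3,i=6, bit13=1)
  nb .##..: next=.  (t=0,i=5, bit12=0)
  nb .#.##: next=#  (t=0,i=3, bit11=1)
  nb .#.#.: next=#  (t=1,i=8, bit10=1)
  nb .#..#: next=.  (t=2,i=3, bit9=0)
  nb .#...: next=.  (t=1,i=10, bit8=0)
  nb ..###: next=#  (t=5,i=8, bit7=1)
  nb ..##.: next=#  (t=0,i=9, bit6=1)
  nb ..#.#: next=#  (t=0,i=2, bit5=1)
  nb ..#..: next=#  (t=4,i=1, bit4=1)
  nb ...##: next=.  (t=0,i=8, bit3=0)
  nb ...#.: next=.  (t=1,i=6, bit2=0)
  nb ....#: next=#  (t=4,i=10, bit1=1)
  nb .....: next=#  (t=4,i=9, bit0=1)
  bits 01100100001100110110110011110011 = 1681091827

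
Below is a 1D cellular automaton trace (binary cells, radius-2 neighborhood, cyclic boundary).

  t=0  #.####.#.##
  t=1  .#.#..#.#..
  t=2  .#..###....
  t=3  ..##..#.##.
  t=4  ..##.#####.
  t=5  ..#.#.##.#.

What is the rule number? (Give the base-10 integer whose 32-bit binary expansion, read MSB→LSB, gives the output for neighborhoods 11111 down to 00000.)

2622331489

  [31] ##### => #  t=4,i=7
  [30] ####. => .  t=0,i=4
  [29] ###.# => .  t=0,i=0
  [28] ###.. => #  t=2,i=6
  [27] ##.## => #  t=0,i=1
  [26] ##.#. => #  t=0,i=6
  [25] ##..# => .  t=3,i=4
  [24] ##... => .  t=2,i=7
  [23] #.### => .  t=0,i=2
  [22] #.##. => #  t=3,i=8
  [21] #.#.# => .  t=0,i=7
  [20] #.#.. => .  t=1,i=3
  [19] #..## => #  t=2,i=3
  [18] #..#. => #  t=1,i=5
  [17] #...# => .  t=1,i=10
  [16] #.... => #  t=2,i=8
  [15] .#### => #  t=0,i=3
  [14] .###. => .  t=0,i=10
  [13] .##.# => .  t=4,i=3
  [12] .##.. => #  t=3,i=3
  [11] .#.## => #  t=0,i=8
  [10] .#.#. => .  t=1,i=2
  [9] .#..# => #  t=1,i=4
  [8] .#... => .  t=1,i=9
  [7] ..### => .  t=2,i=4
  [6] ..##. => #  t=3,i=2
  [5] ..#.# => #  t=1,i=1
  [4] ..#.. => .  t=2,i=1
  [3] ...## => .  t=3,i=1
  [2] ...#. => .  t=1,i=0
  [1] ....# => .  t=2,i=10
  [0] ..... => #  t=2,i=9
  bits 10011100010011011001101001100001 = 2622331489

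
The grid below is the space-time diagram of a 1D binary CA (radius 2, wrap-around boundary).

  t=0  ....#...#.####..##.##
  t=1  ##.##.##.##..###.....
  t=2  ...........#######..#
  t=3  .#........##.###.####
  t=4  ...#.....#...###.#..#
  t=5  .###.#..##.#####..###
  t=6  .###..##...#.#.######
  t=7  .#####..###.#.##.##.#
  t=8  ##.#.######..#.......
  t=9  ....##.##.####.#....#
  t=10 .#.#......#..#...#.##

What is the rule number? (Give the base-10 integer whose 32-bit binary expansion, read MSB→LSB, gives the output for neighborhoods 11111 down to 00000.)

  [31] ##### => #  t=2,i=13
  [30] ####. => .  t=0,i=12
  [29] ###.# => #  t=3,i=15
  [28] ###.. => #  t=0,i=13
  [27] ##.## => .  t=0,i=18
  [26] ##.#. => .  t=3,i=0
  [25] ##..# => #  t=0,i=14
  [24] ##... => #  t=0,i=0
  [23] #.### => #  t=0,i=10
  [22] #.##. => .  t=0,i=19
  [21] #.#.# => .  t=6,i=13
  [20] #.#.. => .  t=3,i=1
  [19] #..## => #  t=0,i=15
  [18] #..#. => #  t=2,i=19
  [17] #...# => #  t=0,i=6
  [16] #.... => #  t=0,i=1
  [15] .#### => .  t=0,i=11
  [14] .###. => #  t=1,i=14
  [13] .##.# => .  t=0,i=17
  [12] .##.. => .  t=0,i=20
  [11] .#.## => #  t=0,i=9
  [10] .#.#. => #  t=6,i=12
  [9] .#..# => #  t=4,i=18
  [8] .#... => .  t=0,i=5
  [7] ..### => #  t=1,i=13
  [6] ..##. => .  t=0,i=16
  [5] ..#.# => .  t=0,i=8
  [4] ..#.. => #  t=0,i=4
  [3] ...## => #  t=1,i=20
  [2] ...#. => #  t=0,i=3
  [1] ....# => .  t=0,i=2
  [0] ..... => .  t=1,i=18
  bits 10110011100011110100111010011100 = 3012513436

3012513436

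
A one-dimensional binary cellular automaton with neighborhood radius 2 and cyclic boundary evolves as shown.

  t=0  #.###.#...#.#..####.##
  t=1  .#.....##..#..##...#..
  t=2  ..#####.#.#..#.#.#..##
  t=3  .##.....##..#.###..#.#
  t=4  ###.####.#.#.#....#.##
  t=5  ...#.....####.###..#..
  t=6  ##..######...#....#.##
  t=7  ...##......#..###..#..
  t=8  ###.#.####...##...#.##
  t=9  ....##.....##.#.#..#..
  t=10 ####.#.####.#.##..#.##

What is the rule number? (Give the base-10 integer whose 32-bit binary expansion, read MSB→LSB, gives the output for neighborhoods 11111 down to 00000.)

141507979

  ##### -> .   bit 31 = 0  t=2,i=4
  ####. -> .   bit 30 = 0  t=0,i=17
  ###.# -> .   bit 29 = 0  t=0,i=0
  ###.. -> .   bit 28 = 0  t=3,i=16
  ##.## -> #   bit 27 = 1  t=0,i=1
  ##.#. -> .   bit 26 = 0  t=0,i=5
  ##..# -> .   bit 25 = 0  t=1,i=9
  ##... -> .   bit 24 = 0  t=1,i=16
  #.### -> .   bit 23 = 0  t=0,i=2
  #.##. -> #   bit 22 = 1  t=3,i=1
  #.#.# -> #   bit 21 = 1  t=2,i=8
  #.#.. -> .   bit 20 = 0  t=0,i=6
  #..## -> #   bit 19 = 1  t=0,i=14
  #..#. -> #   bit 18 = 1  t=1,i=10
  #...# -> #   bit 17 = 1  t=0,i=8
  #.... -> #   bit 16 = 1  t=1,i=3
  .#### -> .   bit 15 = 0  t=0,i=16
  .###. -> .   bit 14 = 0  t=0,i=3
  .##.# -> #   bit 13 = 1  t=9,i=12
  .##.. -> #   bit 12 = 1  t=1,i=8
  .#.## -> #   bit 11 = 1  t=3,i=0
  .#.#. -> #   bit 10 = 1  t=0,i=11
  .#..# -> .   bit 9 = 0  t=0,i=13
  .#... -> #   bit 8 = 1  t=0,i=7
  ..### -> #   bit 7 = 1  t=0,i=15
  ..##. -> .   bit 6 = 0  t=1,i=7
  ..#.# -> .   bit 5 = 0  t=0,i=10
  ..#.. -> .   bit 4 = 0  t=1,i=1
  ...## -> #   bit 3 = 1  t=1,i=6
  ...#. -> .   bit 2 = 0  t=0,i=9
  ....# -> #   bit 1 = 1  t=1,i=5
  ..... -> #   bit 0 = 1  t=1,i=4
  bits 00001000011011110011110110001011 = 141507979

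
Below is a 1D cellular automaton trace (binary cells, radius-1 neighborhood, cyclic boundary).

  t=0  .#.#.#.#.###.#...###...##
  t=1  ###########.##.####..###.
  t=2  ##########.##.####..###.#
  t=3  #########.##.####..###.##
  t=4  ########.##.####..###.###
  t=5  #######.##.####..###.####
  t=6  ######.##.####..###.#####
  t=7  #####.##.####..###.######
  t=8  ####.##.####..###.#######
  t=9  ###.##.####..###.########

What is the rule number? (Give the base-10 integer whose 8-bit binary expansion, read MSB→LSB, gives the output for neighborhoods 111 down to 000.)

175

  [7] ### => #  t=0,i=10
  [6] ##. => .  t=0,i=11
  [5] #.# => #  t=0,i=0
  [4] #.. => .  t=0,i=14
  [3] .## => #  t=0,i=9
  [2] .#. => #  t=0,i=1
  [1] ..# => #  t=0,i=16
  [0] ... => #  t=0,i=15
  bits 10101111 = 175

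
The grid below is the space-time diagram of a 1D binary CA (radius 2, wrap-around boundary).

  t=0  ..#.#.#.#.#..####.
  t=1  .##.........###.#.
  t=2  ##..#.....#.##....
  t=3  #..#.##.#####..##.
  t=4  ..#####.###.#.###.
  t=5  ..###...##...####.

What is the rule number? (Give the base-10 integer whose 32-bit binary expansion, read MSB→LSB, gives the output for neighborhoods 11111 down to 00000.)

2429413862

  [31] ##### => #  t=3,i=10
  [30] ####. => .  t=0,i=15
  [29] ###.# => .  t=1,i=14
  [28] ###.. => #  t=0,i=16
  [27] ##.## => .  t=3,i=7
  [26] ##.#. => .  t=1,i=15
  [25] ##..# => .  t=2,i=2
  [24] ##... => .  t=0,i=17
  [23] #.### => #  t=3,i=8
  [22] #.##. => #  t=2,i=12
  [21] #.#.# => .  t=0,i=4
  [20] #.#.. => .  t=0,i=10
  [19] #..## => #  t=0,i=12
  [18] #..#. => #  t=2,i=3
  [17] #...# => .  t=0,i=0
  [16] #.... => #  t=1,i=4
  [15] .#### => #  t=0,i=14
  [14] .###. => #  t=1,i=13
  [13] .##.# => #  t=3,i=6
  [12] .##.. => .  t=1,i=2
  [11] .#.## => #  t=2,i=11
  [10] .#.#. => .  t=0,i=3
  [9] .#..# => .  t=0,i=11
  [8] .#... => #  t=2,i=5
  [7] ..### => #  t=0,i=13
  [6] ..##. => #  t=1,i=1
  [5] ..#.# => #  t=0,i=2
  [4] ..#.. => .  t=2,i=4
  [3] ...## => .  t=1,i=11
  [2] ...#. => #  t=0,i=1
  [1] ....# => #  t=1,i=10
  [0] ..... => .  t=1,i=5
  bits 10010000110011011110100111100110 = 2429413862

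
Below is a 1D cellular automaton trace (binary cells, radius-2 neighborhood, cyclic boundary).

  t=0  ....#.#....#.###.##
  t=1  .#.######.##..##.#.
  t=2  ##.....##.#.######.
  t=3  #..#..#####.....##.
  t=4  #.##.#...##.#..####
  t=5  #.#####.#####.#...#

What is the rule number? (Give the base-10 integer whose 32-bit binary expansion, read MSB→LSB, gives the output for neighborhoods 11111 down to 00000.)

1987929468

  [31] ##### => .  t=1,i=5
  [30] ####. => #  t=1,i=7
  [29] ###.# => #  t=0,i=15
  [28] ###.. => #  t=3,i=10
  [27] ##.## => .  t=0,i=16
  [26] ##.#. => #  t=1,i=16
  [25] ##..# => #  t=1,i=12
  [24] ##... => .  t=0,i=0
  [23] #.### => .  t=0,i=13
  [22] #.##. => #  t=0,i=17
  [21] #.#.# => #  t=2,i=10
  [20] #.#.. => #  t=0,i=6
  [19] #..## => #  t=1,i=13
  [18] #..#. => #  t=1,i=0
  [17] #...# => .  t=4,i=7
  [16] #.... => #  t=0,i=1
  [15] .#### => .  t=1,i=4
  [14] .###. => #  t=0,i=14
  [13] .##.# => #  t=1,i=15
  [12] .##.. => .  t=0,i=18
  [11] .#.## => .  t=0,i=12
  [10] .#.#. => #  t=0,i=5
  [9] .#..# => .  t=1,i=18
  [8] .#... => #  t=0,i=7
  [7] ..### => .  t=3,i=6
  [6] ..##. => #  t=1,i=14
  [5] ..#.# => #  t=0,i=4
  [4] ..#.. => #  t=3,i=3
  [3] ...## => #  t=2,i=6
  [2] ...#. => #  t=0,i=3
  [1] ....# => .  t=0,i=2
  [0] ..... => .  t=2,i=4
  bits 01110110011111010110010101111100 = 1987929468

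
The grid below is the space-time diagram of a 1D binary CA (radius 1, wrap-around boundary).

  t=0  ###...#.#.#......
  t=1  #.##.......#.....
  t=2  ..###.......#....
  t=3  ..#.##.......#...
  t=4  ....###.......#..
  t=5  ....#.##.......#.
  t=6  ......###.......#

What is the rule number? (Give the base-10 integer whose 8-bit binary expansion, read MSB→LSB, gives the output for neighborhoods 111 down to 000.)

  ### -> .   bit 7 = 0  t=0,i=1
  ##. -> #   bit 6 = 1  t=0,i=2
  #.# -> .   bit 5 = 0  t=0,i=7
  #.. -> #   bit 4 = 1  t=0,i=3
  .## -> #   bit 3 = 1  t=0,i=0
  .#. -> .   bit 2 = 0  t=0,i=6
  ..# -> .   bit 1 = 0  t=0,i=5
  ... -> .   bit 0 = 0  t=0,i=4
  bits 01011000 = 88

88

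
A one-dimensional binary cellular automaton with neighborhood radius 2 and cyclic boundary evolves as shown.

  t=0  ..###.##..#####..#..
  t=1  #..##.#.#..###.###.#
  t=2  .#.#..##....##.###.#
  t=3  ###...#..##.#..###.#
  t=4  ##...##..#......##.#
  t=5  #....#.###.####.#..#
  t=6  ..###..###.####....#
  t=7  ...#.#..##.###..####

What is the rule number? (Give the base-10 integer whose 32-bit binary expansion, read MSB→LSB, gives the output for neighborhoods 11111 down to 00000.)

  ##### -> #   bit 31 = 1  t=0,i=12
  ####. -> #   bit 30 = 1  t=0,i=13
  ###.# -> #   bit 29 = 1  t=0,i=4
  ###.. -> .   bit 28 = 0  t=0,i=14
  ##.## -> .   bit 27 = 0  t=0,i=5
  ##.#. -> .   bit 26 = 0  t=1,i=5
  ##..# -> #   bit 25 = 1  t=0,i=8
  ##... -> .   bit 24 = 0  t=2,i=8
  #.### -> #   bit 23 = 1  t=1,i=15
  #.##. -> #   bit 22 = 1  t=0,i=6
  #.#.# -> #   bit 21 = 1  t=1,i=6
  #.#.. -> .   bit 20 = 0  t=1,i=8
  #..## -> .   bit 19 = 0  t=0,i=9
  #..#. -> #   bit 18 = 1  t=0,i=16
  #...# -> .   bit 17 = 0  t=3,i=4
  #.... -> #   bit 16 = 1  t=0,i=19
  .#### -> #   bit 15 = 1  t=0,i=11
  .###. -> #   bit 14 = 1  t=0,i=3
  .##.# -> .   bit 13 = 0  t=1,i=4
  .##.. -> .   bit 12 = 0  t=0,i=7
  .#.## -> .   bit 11 = 0  t=5,i=6
  .#.#. -> #   bit 10 = 1  t=1,i=7
  .#..# -> .   bit 9 = 0  t=1,i=9
  .#... -> .   bit 8 = 0  t=0,i=18
  ..### -> .   bit 7 = 0  t=0,i=2
  ..##. -> #   bit 6 = 1  t=1,i=3
  ..#.# -> .   bit 5 = 0  t=5,i=5
  ..#.. -> #   bit 4 = 1  t=0,i=17
  ...## -> .   bit 3 = 0  t=0,i=1
  ...#. -> #   bit 2 = 1  t=3,i=5
  ....# -> #   bit 1 = 1  t=0,i=0
  ..... -> #   bit 0 = 1  t=4,i=12
  bits 11100010111001011100010001010111 = 3806708823

3806708823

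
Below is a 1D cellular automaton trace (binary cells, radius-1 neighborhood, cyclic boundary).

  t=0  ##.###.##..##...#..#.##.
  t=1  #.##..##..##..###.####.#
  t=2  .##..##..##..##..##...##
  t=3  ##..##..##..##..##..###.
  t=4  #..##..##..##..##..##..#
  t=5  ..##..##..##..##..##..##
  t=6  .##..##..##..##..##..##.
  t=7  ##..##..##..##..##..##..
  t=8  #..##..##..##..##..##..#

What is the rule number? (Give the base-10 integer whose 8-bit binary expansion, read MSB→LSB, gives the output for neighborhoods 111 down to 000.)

  [7] ### => .  t=0,i=4
  [6] ##. => .  t=0,i=1
  [5] #.# => #  t=0,i=2
  [4] #.. => .  t=0,i=9
  [3] .## => #  t=0,i=0
  [2] .#. => #  t=0,i=16
  [1] ..# => #  t=0,i=10
  [0] ... => #  t=0,i=14
  bits 00101111 = 47

47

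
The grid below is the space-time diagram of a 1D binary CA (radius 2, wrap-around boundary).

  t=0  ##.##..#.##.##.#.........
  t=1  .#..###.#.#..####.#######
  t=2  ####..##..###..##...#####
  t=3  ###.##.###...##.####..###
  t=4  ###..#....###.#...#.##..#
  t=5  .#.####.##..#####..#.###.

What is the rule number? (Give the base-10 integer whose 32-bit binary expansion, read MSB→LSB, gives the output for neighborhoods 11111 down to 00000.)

3877518107

  ##### -> #   bit 31 = 1  t=1,i=20
  ####. -> #   bit 30 = 1  t=1,i=15
  ###.# -> #   bit 29 = 1  t=1,i=6
  ###.. -> .   bit 28 = 0  t=2,i=3
  ##.## -> .   bit 27 = 0  t=0,i=2
  ##.#. -> #   bit 26 = 1  t=0,i=14
  ##..# -> #   bit 25 = 1  t=0,i=5
  ##... -> #   bit 24 = 1  t=2,i=17
  #.### -> .   bit 23 = 0  t=1,i=18
  #.##. -> .   bit 22 = 0  t=0,i=3
  #.#.# -> .   bit 21 = 0  t=1,i=8
  #.#.. -> #   bit 20 = 1  t=0,i=15
  #..## -> #   bit 19 = 1  t=1,i=3
  #..#. -> #   bit 18 = 1  t=0,i=6
  #...# -> #   bit 17 = 1  t=2,i=18
  #.... -> .   bit 16 = 0  t=0,i=17
  .#### -> .   bit 15 = 0  t=1,i=14
  .###. -> .   bit 14 = 0  t=1,i=5
  .##.# -> #   bit 13 = 1  t=0,i=1
  .##.. -> #   bit 12 = 1  t=0,i=4
  .#.## -> #   bit 11 = 1  t=0,i=8
  .#.#. -> .   bit 10 = 0  t=1,i=9
  .#..# -> #   bit 9 = 1  t=1,i=2
  .#... -> #   bit 8 = 1  t=0,i=16
  ..### -> .   bit 7 = 0  t=1,i=4
  ..##. -> .   bit 6 = 0  t=0,i=0
  ..#.# -> .   bit 5 = 0  t=0,i=7
  ..#.. -> #   bit 4 = 1  t=4,i=5
  ...## -> #   bit 3 = 1  t=0,i=24
  ...#. -> .   bit 2 = 0  t=4,i=17
  ....# -> #   bit 1 = 1  t=0,i=23
  ..... -> #   bit 0 = 1  t=0,i=18
  bits 11100111000111100011101100011011 = 3877518107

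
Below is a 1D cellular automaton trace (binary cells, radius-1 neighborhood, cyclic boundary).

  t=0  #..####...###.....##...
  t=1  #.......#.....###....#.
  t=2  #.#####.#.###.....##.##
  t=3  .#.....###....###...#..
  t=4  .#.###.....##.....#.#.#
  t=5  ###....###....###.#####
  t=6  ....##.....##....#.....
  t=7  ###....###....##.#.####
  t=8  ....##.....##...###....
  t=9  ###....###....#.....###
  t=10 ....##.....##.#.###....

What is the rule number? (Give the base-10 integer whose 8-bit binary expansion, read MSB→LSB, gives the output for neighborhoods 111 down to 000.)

37

  ###|.  b7=0 t=0,i=4
  ##.|.  b6=0 t=0,i=6
  #.#|#  b5=1 t=1,i=22
  #..|.  b4=0 t=0,i=1
  .##|.  b3=0 t=0,i=3
  .#.|#  b2=1 t=0,i=0
  ..#|.  b1=0 t=0,i=2
  ...|#  b0=1 t=0,i=8
  bits 00100101 = 37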